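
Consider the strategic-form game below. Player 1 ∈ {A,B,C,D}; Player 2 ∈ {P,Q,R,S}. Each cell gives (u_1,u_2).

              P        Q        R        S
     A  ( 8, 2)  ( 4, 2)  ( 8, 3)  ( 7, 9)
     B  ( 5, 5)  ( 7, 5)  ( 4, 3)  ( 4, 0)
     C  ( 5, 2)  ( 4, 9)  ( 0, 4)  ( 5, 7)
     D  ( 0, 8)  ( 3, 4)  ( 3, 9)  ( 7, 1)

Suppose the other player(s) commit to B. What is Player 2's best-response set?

u_2(P vs B) = 5
u_2(Q vs B) = 5
u_2(R vs B) = 3
u_2(S vs B) = 0
max payoff 5 at {P,Q}

argmax u_2 = {P,Q}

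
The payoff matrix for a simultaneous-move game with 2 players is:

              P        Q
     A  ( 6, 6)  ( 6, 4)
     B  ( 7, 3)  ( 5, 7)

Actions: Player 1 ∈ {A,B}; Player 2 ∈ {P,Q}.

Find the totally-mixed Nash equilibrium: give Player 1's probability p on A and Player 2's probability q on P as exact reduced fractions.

P1 mixes 2/3 on A; P2 mixes 1/2 on P

P1 indiff ⇒ q·6+(1-q)·6 = q·7+(1-q)·5 ⇒ q(-1) = (1-q)(-1) ⇒ q = 1/2
P2 indiff ⇒ p·6+(1-p)·3 = p·4+(1-p)·7 ⇒ p(2) = (1-p)(4) ⇒ p = 2/3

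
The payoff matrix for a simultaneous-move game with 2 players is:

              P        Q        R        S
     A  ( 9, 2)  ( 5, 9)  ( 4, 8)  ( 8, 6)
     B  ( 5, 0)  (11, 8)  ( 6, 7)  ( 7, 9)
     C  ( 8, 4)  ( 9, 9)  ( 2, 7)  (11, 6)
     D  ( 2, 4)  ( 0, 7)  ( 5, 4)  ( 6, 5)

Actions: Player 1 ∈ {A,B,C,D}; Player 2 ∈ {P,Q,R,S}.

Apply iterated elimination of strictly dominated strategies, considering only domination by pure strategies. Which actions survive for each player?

P1 drop D (B beats it: P:5>2 Q:11>0 R:6>5 S:7>6)
P2 drop P (Q beats it: A:9>2 B:8>0 C:9>4)
P2 drop R (Q beats it: A:9>8 B:8>7 C:9>7)
P1 drop A (C beats it: Q:9>5 S:11>8)
P1→{B,C} P2→{Q,S}

Survivors P1:{B,C} P2:{Q,S}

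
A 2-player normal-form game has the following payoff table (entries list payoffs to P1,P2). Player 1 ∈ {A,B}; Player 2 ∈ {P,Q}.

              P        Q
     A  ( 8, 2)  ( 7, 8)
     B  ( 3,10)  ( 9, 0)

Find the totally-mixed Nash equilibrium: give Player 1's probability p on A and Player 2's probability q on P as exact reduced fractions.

p=5/8, q=2/7

P1 indiff ⇒ q·8+(1-q)·7 = q·3+(1-q)·9 ⇒ q(5) = (1-q)(2) ⇒ q = 2/7
P2 indiff ⇒ p·2+(1-p)·10 = p·8+(1-p)·0 ⇒ p(-6) = (1-p)(-10) ⇒ p = 5/8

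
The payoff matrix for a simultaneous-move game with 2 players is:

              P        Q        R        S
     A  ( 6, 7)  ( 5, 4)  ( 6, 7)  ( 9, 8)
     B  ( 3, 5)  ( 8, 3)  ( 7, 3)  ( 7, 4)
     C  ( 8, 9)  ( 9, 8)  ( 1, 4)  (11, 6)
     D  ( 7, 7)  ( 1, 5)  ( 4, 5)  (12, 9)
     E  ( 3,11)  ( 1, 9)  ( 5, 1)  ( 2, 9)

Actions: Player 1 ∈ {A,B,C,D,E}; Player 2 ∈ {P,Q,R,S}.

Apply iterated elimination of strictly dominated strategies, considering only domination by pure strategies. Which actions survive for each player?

Survivors P1:{C,D} P2:{P,S}

P1 drop E (A beats it: P:6>3 Q:5>1 R:6>5 S:9>2)
P2 drop Q (P beats it: A:7>4 B:5>3 C:9>8 D:7>5)
P2 drop R (S beats it: A:8>7 B:4>3 C:6>4 D:9>5)
P1 drop A (C beats it: P:8>6 S:11>9)
P1 drop B (C beats it: P:8>3 S:11>7)
P1→{C,D} P2→{P,S}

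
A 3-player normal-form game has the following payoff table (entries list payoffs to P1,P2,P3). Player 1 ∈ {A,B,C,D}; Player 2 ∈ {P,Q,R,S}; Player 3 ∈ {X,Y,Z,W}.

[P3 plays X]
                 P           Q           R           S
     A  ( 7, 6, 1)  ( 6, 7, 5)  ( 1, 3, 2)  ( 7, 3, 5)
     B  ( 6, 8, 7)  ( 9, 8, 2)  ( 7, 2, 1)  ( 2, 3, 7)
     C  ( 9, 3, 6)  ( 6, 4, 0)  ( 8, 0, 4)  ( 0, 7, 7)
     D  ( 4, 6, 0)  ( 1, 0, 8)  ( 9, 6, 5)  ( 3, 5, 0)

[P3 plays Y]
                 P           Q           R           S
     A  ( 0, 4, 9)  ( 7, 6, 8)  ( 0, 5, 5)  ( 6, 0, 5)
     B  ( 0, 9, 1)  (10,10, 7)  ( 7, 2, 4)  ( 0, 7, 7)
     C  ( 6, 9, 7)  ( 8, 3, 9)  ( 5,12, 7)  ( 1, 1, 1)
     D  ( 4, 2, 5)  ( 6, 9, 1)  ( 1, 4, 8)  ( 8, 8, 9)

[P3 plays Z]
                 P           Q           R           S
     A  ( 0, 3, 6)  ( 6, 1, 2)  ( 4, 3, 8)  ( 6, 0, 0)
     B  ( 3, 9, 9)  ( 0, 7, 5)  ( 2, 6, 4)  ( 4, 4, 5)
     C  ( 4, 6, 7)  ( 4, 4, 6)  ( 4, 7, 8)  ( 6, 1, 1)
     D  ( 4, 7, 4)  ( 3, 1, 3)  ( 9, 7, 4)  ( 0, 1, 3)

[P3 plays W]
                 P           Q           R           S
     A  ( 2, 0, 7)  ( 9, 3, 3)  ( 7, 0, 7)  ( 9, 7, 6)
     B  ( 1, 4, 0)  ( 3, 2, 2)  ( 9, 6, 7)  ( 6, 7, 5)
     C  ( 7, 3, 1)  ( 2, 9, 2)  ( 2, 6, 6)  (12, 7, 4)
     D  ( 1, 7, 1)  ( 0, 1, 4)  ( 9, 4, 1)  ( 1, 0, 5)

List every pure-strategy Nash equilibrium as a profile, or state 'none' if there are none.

PSNE = {(B,Q,Y)}

(A,P,X): not NE [P1→C gives 9>7; P2→Q gives 7>6; P3→Y gives 9>1]
(A,P,Y): not NE [P1→C gives 6>0; P2→Q gives 6>4]
(A,P,Z): not NE [P1→D gives 4>0; P3→Y gives 9>6]
(A,P,W): not NE [P1→C gives 7>2; P2→S gives 7>0; P3→Y gives 9>7]
(A,Q,X): not NE [P1→B gives 9>6; P3→Y gives 8>5]
(A,Q,Y): not NE [P1→B gives 10>7]
(A,Q,Z): not NE [P2→R gives 3>1; P3→Y gives 8>2]
(A,Q,W): not NE [P2→S gives 7>3; P3→Y gives 8>3]
(A,R,X): not NE [P1→D gives 9>1; P2→Q gives 7>3; P3→Z gives 8>2]
(A,R,Y): not NE [P1→B gives 7>0; P2→Q gives 6>5; P3→Z gives 8>5]
(A,R,Z): not NE [P1→D gives 9>4]
(A,R,W): not NE [P1→D gives 9>7; P2→S gives 7>0; P3→Z gives 8>7]
(A,S,X): not NE [P2→Q gives 7>3; P3→W gives 6>5]
(A,S,Y): not NE [P1→D gives 8>6; P2→Q gives 6>0; P3→W gives 6>5]
(A,S,Z): not NE [P2→R gives 3>0; P3→W gives 6>0]
(A,S,W): not NE [P1→C gives 12>9]
(B,P,X): not NE [P1→C gives 9>6; P3→Z gives 9>7]
(B,P,Y): not NE [P1→C gives 6>0; P2→Q gives 10>9; P3→Z gives 9>1]
(B,P,Z): not NE [P1→D gives 4>3]
(B,P,W): not NE [P1→C gives 7>1; P2→S gives 7>4; P3→Z gives 9>0]
(B,Q,X): not NE [P3→Y gives 7>2]
(B,Q,Y): NE
(B,Q,Z): not NE [P1→A gives 6>0; P2→P gives 9>7; P3→Y gives 7>5]
(B,Q,W): not NE [P1→A gives 9>3; P2→S gives 7>2; P3→Y gives 7>2]
(B,R,X): not NE [P1→D gives 9>7; P2→Q gives 8>2; P3→W gives 7>1]
(B,R,Y): not NE [P2→Q gives 10>2; P3→W gives 7>4]
(B,R,Z): not NE [P1→D gives 9>2; P2→P gives 9>6; P3→W gives 7>4]
(B,R,W): not NE [P2→S gives 7>6]
(B,S,X): not NE [P1→A gives 7>2; P2→Q gives 8>3]
(B,S,Y): not NE [P1→D gives 8>0; P2→Q gives 10>7]
(B,S,Z): not NE [P1→C gives 6>4; P2→P gives 9>4; P3→Y gives 7>5]
(B,S,W): not NE [P1→C gives 12>6; P3→Y gives 7>5]
(C,P,X): not NE [P2→S gives 7>3; P3→Z gives 7>6]
(C,P,Y): not NE [P2→R gives 12>9]
(C,P,Z): not NE [P2→R gives 7>6]
(C,P,W): not NE [P2→Q gives 9>3; P3→Z gives 7>1]
(C,Q,X): not NE [P1→B gives 9>6; P2→S gives 7>4; P3→Y gives 9>0]
(C,Q,Y): not NE [P1→B gives 10>8; P2→R gives 12>3]
(C,Q,Z): not NE [P1→A gives 6>4; P2→R gives 7>4; P3→Y gives 9>6]
(C,Q,W): not NE [P1→A gives 9>2; P3→Y gives 9>2]
(C,R,X): not NE [P1→D gives 9>8; P2→S gives 7>0; P3→Z gives 8>4]
(C,R,Y): not NE [P1→B gives 7>5; P3→Z gives 8>7]
(C,R,Z): not NE [P1→D gives 9>4]
(C,R,W): not NE [P1→D gives 9>2; P2→Q gives 9>6; P3→Z gives 8>6]
(C,S,X): not NE [P1→A gives 7>0]
(C,S,Y): not NE [P1→D gives 8>1; P2→R gives 12>1; P3→X gives 7>1]
(C,S,Z): not NE [P2→R gives 7>1; P3→X gives 7>1]
(C,S,W): not NE [P2→Q gives 9>7; P3→X gives 7>4]
(D,P,X): not NE [P1→C gives 9>4; P3→Y gives 5>0]
(D,P,Y): not NE [P1→C gives 6>4; P2→Q gives 9>2]
(D,P,Z): not NE [P3→Y gives 5>4]
(D,P,W): not NE [P1→C gives 7>1; P3→Y gives 5>1]
(D,Q,X): not NE [P1→B gives 9>1; P2→R gives 6>0]
(D,Q,Y): not NE [P1→B gives 10>6; P3→X gives 8>1]
(D,Q,Z): not NE [P1→A gives 6>3; P2→R gives 7>1; P3→X gives 8>3]
(D,Q,W): not NE [P1→A gives 9>0; P2→P gives 7>1; P3→X gives 8>4]
(D,R,X): not NE [P3→Y gives 8>5]
(D,R,Y): not NE [P1→B gives 7>1; P2→Q gives 9>4]
(D,R,Z): not NE [P3→Y gives 8>4]
(D,R,W): not NE [P2→P gives 7>4; P3→Y gives 8>1]
(D,S,X): not NE [P1→A gives 7>3; P2→R gives 6>5; P3→Y gives 9>0]
(D,S,Y): not NE [P2→Q gives 9>8]
(D,S,Z): not NE [P1→C gives 6>0; P2→R gives 7>1; P3→Y gives 9>3]
(D,S,W): not NE [P1→C gives 12>1; P2→P gives 7>0; P3→Y gives 9>5]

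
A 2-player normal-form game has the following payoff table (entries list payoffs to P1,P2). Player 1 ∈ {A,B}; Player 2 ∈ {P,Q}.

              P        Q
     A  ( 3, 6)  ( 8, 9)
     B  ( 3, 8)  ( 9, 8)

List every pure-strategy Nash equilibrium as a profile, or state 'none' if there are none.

Nash profiles: (B,P), (B,Q)

(A,P): not NE [P2→Q gives 9>6]
(A,Q): not NE [P1→B gives 9>8]
(B,P): NE
(B,Q): NE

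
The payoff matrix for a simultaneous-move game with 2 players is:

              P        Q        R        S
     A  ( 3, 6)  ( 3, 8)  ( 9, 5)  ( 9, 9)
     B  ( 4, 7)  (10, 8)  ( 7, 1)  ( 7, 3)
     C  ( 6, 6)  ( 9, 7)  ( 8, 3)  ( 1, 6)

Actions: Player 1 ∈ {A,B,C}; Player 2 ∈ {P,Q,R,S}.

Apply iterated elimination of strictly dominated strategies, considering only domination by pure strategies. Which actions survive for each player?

Survivors P1:{A,B} P2:{Q,S}

P2 drop P (Q beats it: A:8>6 B:8>7 C:7>6)
P2 drop R (Q beats it: A:8>5 B:8>1 C:7>3)
P1 drop C (B beats it: Q:10>9 S:7>1)
P1→{A,B} P2→{Q,S}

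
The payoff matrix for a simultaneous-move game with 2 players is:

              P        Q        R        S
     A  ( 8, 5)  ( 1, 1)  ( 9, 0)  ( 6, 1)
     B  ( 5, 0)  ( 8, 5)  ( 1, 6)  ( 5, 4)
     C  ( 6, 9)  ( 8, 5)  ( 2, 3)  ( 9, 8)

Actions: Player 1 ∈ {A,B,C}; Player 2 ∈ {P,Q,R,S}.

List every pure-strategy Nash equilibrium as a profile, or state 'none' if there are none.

PSNE = {(A,P)}

(A,P): NE
(A,Q): not NE [P1→C gives 8>1; P2→P gives 5>1]
(A,R): not NE [P2→P gives 5>0]
(A,S): not NE [P1→C gives 9>6; P2→P gives 5>1]
(B,P): not NE [P1→A gives 8>5; P2→R gives 6>0]
(B,Q): not NE [P2→R gives 6>5]
(B,R): not NE [P1→A gives 9>1]
(B,S): not NE [P1→C gives 9>5; P2→R gives 6>4]
(C,P): not NE [P1→A gives 8>6]
(C,Q): not NE [P2→P gives 9>5]
(C,R): not NE [P1→A gives 9>2; P2→P gives 9>3]
(C,S): not NE [P2→P gives 9>8]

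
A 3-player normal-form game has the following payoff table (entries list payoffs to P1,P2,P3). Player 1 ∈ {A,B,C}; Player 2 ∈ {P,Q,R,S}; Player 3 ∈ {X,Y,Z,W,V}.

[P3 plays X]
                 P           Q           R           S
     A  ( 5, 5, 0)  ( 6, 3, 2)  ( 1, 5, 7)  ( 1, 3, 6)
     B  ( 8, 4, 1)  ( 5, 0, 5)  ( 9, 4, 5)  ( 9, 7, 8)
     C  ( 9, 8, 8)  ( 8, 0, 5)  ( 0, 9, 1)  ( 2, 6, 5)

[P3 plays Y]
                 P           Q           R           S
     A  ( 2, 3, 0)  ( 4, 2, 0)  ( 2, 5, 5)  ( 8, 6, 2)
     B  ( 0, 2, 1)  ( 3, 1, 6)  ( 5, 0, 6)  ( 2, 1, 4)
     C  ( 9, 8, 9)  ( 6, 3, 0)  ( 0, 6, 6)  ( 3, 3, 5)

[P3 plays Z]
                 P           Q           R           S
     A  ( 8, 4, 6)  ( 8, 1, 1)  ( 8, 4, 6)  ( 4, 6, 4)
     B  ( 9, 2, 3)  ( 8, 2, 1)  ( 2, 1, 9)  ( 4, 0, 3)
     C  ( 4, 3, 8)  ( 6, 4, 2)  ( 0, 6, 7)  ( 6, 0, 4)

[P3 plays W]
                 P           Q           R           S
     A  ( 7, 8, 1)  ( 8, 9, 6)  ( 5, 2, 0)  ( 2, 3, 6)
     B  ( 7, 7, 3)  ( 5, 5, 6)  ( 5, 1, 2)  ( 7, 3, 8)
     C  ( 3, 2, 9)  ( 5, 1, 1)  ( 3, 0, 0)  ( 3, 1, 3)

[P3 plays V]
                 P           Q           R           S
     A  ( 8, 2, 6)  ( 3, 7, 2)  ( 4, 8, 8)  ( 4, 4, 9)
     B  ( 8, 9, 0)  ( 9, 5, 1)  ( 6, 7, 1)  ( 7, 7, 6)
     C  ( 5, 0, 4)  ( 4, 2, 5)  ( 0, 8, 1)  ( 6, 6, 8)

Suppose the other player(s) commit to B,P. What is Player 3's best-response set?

u_3(X vs B,P) = 1
u_3(Y vs B,P) = 1
u_3(Z vs B,P) = 3
u_3(W vs B,P) = 3
u_3(V vs B,P) = 0
max payoff 3 at {Z,W}

P3 best: {Z,W}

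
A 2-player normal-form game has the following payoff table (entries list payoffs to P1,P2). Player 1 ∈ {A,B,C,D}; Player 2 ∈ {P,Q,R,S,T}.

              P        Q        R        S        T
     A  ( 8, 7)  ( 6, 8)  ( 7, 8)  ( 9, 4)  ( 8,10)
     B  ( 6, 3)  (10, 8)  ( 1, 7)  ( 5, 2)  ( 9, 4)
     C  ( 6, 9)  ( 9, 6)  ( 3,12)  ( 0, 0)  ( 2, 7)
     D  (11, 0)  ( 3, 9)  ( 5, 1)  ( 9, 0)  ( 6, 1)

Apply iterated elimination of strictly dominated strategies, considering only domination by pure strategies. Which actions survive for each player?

P2 drop P (R beats it: A:8>7 B:7>3 C:12>9 D:1>0)
P2 drop S (Q beats it: A:8>4 B:8>2 C:6>0 D:9>0)
P1 drop D (A beats it: Q:6>3 R:7>5 T:8>6)
P1→{A,B,C} P2→{Q,R,T}

IESDS → P1:{A,B,C} P2:{Q,R,T}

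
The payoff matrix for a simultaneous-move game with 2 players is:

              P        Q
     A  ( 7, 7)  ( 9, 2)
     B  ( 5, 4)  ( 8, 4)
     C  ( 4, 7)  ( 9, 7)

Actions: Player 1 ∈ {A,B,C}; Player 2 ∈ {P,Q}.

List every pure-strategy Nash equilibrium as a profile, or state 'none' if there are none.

(A,P): NE
(A,Q): not NE [P2→P gives 7>2]
(B,P): not NE [P1→A gives 7>5]
(B,Q): not NE [P1→C gives 9>8]
(C,P): not NE [P1→A gives 7>4]
(C,Q): NE

PSNE = {(A,P), (C,Q)}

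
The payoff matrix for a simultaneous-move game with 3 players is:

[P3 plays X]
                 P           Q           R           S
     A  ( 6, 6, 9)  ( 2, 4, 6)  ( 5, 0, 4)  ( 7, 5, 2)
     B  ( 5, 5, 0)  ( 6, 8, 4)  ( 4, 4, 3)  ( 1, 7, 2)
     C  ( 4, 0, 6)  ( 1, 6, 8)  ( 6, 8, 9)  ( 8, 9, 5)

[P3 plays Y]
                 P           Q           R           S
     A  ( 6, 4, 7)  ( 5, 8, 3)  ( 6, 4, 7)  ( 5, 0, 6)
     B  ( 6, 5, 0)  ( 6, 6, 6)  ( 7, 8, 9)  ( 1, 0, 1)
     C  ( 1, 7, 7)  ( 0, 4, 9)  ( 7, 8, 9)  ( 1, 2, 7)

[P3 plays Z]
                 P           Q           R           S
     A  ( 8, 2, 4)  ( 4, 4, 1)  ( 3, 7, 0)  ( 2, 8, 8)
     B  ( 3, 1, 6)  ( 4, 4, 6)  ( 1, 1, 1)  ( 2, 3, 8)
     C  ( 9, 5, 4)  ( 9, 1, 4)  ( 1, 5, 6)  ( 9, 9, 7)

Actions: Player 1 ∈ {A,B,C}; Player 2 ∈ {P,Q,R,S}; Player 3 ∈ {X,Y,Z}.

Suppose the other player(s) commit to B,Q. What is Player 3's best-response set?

u_3(X vs B,Q) = 4
u_3(Y vs B,Q) = 6
u_3(Z vs B,Q) = 6
max payoff 6 at {Y,Z}

P3 best: {Y,Z}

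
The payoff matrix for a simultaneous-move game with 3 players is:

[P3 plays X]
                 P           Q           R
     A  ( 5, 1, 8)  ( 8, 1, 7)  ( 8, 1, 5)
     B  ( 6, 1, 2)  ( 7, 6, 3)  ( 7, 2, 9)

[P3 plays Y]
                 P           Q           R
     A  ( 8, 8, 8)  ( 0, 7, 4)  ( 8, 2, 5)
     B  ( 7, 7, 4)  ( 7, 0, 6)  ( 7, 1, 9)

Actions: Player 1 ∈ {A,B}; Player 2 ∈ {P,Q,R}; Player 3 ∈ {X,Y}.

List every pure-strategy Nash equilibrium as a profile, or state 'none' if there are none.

Nash profiles: (A,P,Y), (A,Q,X), (A,R,X)

(A,P,X): not NE [P1→B gives 6>5]
(A,P,Y): NE
(A,Q,X): NE
(A,Q,Y): not NE [P1→B gives 7>0; P2→P gives 8>7; P3→X gives 7>4]
(A,R,X): NE
(A,R,Y): not NE [P2→P gives 8>2]
(B,P,X): not NE [P2→Q gives 6>1; P3→Y gives 4>2]
(B,P,Y): not NE [P1→A gives 8>7]
(B,Q,X): not NE [P1→A gives 8>7; P3→Y gives 6>3]
(B,Q,Y): not NE [P2→P gives 7>0]
(B,R,X): not NE [P1→A gives 8>7; P2→Q gives 6>2]
(B,R,Y): not NE [P1→A gives 8>7; P2→P gives 7>1]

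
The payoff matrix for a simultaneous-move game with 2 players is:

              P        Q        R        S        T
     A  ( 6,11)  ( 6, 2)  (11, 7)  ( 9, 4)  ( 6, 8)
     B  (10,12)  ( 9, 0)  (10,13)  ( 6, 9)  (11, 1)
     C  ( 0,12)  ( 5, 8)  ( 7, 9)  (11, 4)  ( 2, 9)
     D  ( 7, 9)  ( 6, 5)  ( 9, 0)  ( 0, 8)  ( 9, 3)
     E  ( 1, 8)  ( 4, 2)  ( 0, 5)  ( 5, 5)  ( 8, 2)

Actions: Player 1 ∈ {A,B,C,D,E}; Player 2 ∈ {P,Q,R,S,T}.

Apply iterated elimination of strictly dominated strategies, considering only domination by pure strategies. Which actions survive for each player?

P1 drop D (B beats it: P:10>7 Q:9>6 R:10>9 S:6>0 T:11>9)
P1 drop E (B beats it: P:10>1 Q:9>4 R:10>0 S:6>5 T:11>8)
P2 drop Q (P beats it: A:11>2 B:12>0 C:12>8)
P2 drop S (P beats it: A:11>4 B:12>9 C:12>4)
P1 drop C (A beats it: P:6>0 R:11>7 T:6>2)
P2 drop T (P beats it: A:11>8 B:12>1)
P1→{A,B} P2→{P,R}

Remaining: P1:{A,B} P2:{P,R}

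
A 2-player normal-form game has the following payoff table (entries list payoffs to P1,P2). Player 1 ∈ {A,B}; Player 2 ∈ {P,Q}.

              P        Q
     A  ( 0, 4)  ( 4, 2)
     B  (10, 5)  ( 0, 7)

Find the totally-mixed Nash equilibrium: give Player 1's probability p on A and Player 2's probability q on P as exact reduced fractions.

P1 mixes 1/2 on A; P2 mixes 2/7 on P

P1 indiff ⇒ q·0+(1-q)·4 = q·10+(1-q)·0 ⇒ q(-10) = (1-q)(-4) ⇒ q = 2/7
P2 indiff ⇒ p·4+(1-p)·5 = p·2+(1-p)·7 ⇒ p(2) = (1-p)(2) ⇒ p = 1/2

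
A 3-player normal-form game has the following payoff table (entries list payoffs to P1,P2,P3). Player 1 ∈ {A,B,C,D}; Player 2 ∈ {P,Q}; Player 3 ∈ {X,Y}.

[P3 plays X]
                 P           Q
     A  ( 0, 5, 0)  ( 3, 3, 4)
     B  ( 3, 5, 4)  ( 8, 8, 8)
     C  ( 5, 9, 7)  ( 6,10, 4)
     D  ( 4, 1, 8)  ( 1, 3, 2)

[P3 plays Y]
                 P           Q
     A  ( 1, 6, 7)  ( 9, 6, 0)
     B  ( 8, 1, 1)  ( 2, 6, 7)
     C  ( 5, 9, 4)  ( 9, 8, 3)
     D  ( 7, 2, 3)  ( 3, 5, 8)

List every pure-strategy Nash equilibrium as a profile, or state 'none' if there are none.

(A,P,X): not NE [P1→C gives 5>0; P3→Y gives 7>0]
(A,P,Y): not NE [P1→B gives 8>1]
(A,Q,X): not NE [P1→B gives 8>3; P2→P gives 5>3]
(A,Q,Y): not NE [P3→X gives 4>0]
(B,P,X): not NE [P1→C gives 5>3; P2→Q gives 8>5]
(B,P,Y): not NE [P2→Q gives 6>1; P3→X gives 4>1]
(B,Q,X): NE
(B,Q,Y): not NE [P1→C gives 9>2; P3→X gives 8>7]
(C,P,X): not NE [P2→Q gives 10>9]
(C,P,Y): not NE [P1→B gives 8>5; P3→X gives 7>4]
(C,Q,X): not NE [P1→B gives 8>6]
(C,Q,Y): not NE [P2→P gives 9>8; P3→X gives 4>3]
(D,P,X): not NE [P1→C gives 5>4; P2→Q gives 3>1]
(D,P,Y): not NE [P1→B gives 8>7; P2→Q gives 5>2; P3→X gives 8>3]
(D,Q,X): not NE [P1→B gives 8>1; P3→Y gives 8>2]
(D,Q,Y): not NE [P1→C gives 9>3]

PSNE = {(B,Q,X)}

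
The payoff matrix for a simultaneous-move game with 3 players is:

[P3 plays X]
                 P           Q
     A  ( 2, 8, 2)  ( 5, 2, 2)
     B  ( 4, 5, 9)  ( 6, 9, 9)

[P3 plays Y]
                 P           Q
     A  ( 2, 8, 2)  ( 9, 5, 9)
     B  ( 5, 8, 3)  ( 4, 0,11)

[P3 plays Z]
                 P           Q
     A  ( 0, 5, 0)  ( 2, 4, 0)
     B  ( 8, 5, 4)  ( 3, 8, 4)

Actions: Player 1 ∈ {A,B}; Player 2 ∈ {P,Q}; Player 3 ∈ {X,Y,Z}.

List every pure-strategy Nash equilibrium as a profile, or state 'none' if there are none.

(A,P,X): not NE [P1→B gives 4>2]
(A,P,Y): not NE [P1→B gives 5>2]
(A,P,Z): not NE [P1→B gives 8>0; P3→Y gives 2>0]
(A,Q,X): not NE [P1→B gives 6>5; P2→P gives 8>2; P3→Y gives 9>2]
(A,Q,Y): not NE [P2→P gives 8>5]
(A,Q,Z): not NE [P1→B gives 3>2; P2→P gives 5>4; P3→Y gives 9>0]
(B,P,X): not NE [P2→Q gives 9>5]
(B,P,Y): not NE [P3→X gives 9>3]
(B,P,Z): not NE [P2→Q gives 8>5; P3→X gives 9>4]
(B,Q,X): not NE [P3→Y gives 11>9]
(B,Q,Y): not NE [P1→A gives 9>4; P2→P gives 8>0]
(B,Q,Z): not NE [P3→Y gives 11>4]

PSNE: ∅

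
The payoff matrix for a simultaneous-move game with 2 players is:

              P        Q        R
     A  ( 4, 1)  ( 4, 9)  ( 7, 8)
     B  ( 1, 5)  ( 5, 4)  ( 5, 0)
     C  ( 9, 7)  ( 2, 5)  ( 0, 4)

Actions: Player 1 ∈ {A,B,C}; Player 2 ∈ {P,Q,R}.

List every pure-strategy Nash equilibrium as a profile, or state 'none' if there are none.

Nash profiles: (C,P)

(A,P): not NE [P1→C gives 9>4; P2→Q gives 9>1]
(A,Q): not NE [P1→B gives 5>4]
(A,R): not NE [P2→Q gives 9>8]
(B,P): not NE [P1→C gives 9>1]
(B,Q): not NE [P2→P gives 5>4]
(B,R): not NE [P1→A gives 7>5; P2→P gives 5>0]
(C,P): NE
(C,Q): not NE [P1→B gives 5>2; P2→P gives 7>5]
(C,R): not NE [P1→A gives 7>0; P2→P gives 7>4]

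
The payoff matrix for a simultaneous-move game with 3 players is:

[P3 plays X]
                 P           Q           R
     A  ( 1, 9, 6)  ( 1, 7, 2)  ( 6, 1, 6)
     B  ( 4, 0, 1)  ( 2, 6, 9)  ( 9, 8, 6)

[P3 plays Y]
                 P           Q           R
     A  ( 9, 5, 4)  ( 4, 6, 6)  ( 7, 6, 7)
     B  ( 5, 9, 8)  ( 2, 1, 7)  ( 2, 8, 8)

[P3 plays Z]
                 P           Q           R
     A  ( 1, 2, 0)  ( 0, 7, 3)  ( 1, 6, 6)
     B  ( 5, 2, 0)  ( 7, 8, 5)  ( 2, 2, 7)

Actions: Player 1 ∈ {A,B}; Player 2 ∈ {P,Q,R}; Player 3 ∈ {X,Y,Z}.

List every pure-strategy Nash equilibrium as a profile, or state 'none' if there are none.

(A,P,X): not NE [P1→B gives 4>1]
(A,P,Y): not NE [P2→R gives 6>5; P3→X gives 6>4]
(A,P,Z): not NE [P1→B gives 5>1; P2→Q gives 7>2; P3→X gives 6>0]
(A,Q,X): not NE [P1→B gives 2>1; P2→P gives 9>7; P3→Y gives 6>2]
(A,Q,Y): NE
(A,Q,Z): not NE [P1→B gives 7>0; P3→Y gives 6>3]
(A,R,X): not NE [P1→B gives 9>6; P2→P gives 9>1; P3→Y gives 7>6]
(A,R,Y): NE
(A,R,Z): not NE [P1→B gives 2>1; P2→Q gives 7>6; P3→Y gives 7>6]
(B,P,X): not NE [P2→R gives 8>0; P3→Y gives 8>1]
(B,P,Y): not NE [P1→A gives 9>5]
(B,P,Z): not NE [P2→Q gives 8>2; P3→Y gives 8>0]
(B,Q,X): not NE [P2→R gives 8>6]
(B,Q,Y): not NE [P1→A gives 4>2; P2→P gives 9>1; P3→X gives 9>7]
(B,Q,Z): not NE [P3→X gives 9>5]
(B,R,X): not NE [P3→Y gives 8>6]
(B,R,Y): not NE [P1→A gives 7>2; P2→P gives 9>8]
(B,R,Z): not NE [P2→Q gives 8>2; P3→Y gives 8>7]

NE set: (A,Q,Y), (A,R,Y)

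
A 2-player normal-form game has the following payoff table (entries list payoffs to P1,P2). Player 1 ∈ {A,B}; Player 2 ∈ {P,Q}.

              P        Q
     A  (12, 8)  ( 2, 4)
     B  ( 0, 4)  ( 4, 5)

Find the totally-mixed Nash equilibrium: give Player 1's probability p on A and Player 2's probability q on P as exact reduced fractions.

P1 mixes 1/5 on A; P2 mixes 1/7 on P

P1 indiff ⇒ q·12+(1-q)·2 = q·0+(1-q)·4 ⇒ q(12) = (1-q)(2) ⇒ q = 1/7
P2 indiff ⇒ p·8+(1-p)·4 = p·4+(1-p)·5 ⇒ p(4) = (1-p)(1) ⇒ p = 1/5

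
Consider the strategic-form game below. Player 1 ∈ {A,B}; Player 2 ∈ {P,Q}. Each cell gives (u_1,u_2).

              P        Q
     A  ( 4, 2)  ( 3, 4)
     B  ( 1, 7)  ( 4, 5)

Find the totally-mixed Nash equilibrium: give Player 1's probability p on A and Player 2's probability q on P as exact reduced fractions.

p=1/2, q=1/4

P1 indiff ⇒ q·4+(1-q)·3 = q·1+(1-q)·4 ⇒ q(3) = (1-q)(1) ⇒ q = 1/4
P2 indiff ⇒ p·2+(1-p)·7 = p·4+(1-p)·5 ⇒ p(-2) = (1-p)(-2) ⇒ p = 1/2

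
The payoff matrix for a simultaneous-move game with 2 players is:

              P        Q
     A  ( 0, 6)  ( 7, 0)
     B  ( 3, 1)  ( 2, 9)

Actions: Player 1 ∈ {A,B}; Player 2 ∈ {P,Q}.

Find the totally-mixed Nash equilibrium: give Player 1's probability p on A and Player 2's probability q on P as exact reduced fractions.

p=4/7, q=5/8

P1 indiff ⇒ q·0+(1-q)·7 = q·3+(1-q)·2 ⇒ q(-3) = (1-q)(-5) ⇒ q = 5/8
P2 indiff ⇒ p·6+(1-p)·1 = p·0+(1-p)·9 ⇒ p(6) = (1-p)(8) ⇒ p = 4/7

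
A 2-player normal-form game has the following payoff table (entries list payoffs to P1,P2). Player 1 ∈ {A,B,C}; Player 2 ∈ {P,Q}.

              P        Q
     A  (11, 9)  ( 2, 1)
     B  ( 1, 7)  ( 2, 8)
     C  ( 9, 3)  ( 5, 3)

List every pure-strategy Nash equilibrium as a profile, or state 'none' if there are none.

NE set: (A,P), (C,Q)

(A,P): NE
(A,Q): not NE [P1→C gives 5>2; P2→P gives 9>1]
(B,P): not NE [P1→A gives 11>1; P2→Q gives 8>7]
(B,Q): not NE [P1→C gives 5>2]
(C,P): not NE [P1→A gives 11>9]
(C,Q): NE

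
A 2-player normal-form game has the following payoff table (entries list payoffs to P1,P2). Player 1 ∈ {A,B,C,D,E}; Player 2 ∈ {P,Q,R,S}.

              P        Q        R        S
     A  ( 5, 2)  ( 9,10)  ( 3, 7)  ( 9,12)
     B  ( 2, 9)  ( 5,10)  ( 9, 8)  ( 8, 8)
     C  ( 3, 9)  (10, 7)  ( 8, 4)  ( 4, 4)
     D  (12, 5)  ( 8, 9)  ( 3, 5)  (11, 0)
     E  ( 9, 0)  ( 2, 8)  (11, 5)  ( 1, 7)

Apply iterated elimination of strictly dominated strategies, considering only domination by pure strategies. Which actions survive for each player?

Survivors P1:{A,C,D} P2:{P,Q,S}

P2 drop R (Q beats it: A:10>7 B:10>8 C:7>4 D:9>5 E:8>5)
P1 drop B (A beats it: P:5>2 Q:9>5 S:9>8)
P1 drop E (D beats it: P:12>9 Q:8>2 S:11>1)
P1→{A,C,D} P2→{P,Q,S}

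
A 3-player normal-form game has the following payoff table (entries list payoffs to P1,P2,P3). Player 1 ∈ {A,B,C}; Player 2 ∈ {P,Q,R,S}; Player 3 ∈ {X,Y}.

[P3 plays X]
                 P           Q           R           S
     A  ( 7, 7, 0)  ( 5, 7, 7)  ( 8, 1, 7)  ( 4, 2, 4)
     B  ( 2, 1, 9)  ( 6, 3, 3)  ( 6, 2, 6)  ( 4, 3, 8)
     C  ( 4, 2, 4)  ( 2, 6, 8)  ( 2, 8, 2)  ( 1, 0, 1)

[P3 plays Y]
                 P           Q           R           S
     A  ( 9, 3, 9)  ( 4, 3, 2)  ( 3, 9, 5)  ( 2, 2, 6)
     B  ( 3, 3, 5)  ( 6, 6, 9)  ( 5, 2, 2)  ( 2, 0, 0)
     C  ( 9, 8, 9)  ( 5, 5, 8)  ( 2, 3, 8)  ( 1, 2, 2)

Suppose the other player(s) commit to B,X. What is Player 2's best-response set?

BR_2 = {Q,S}

u_2(P vs B,X) = 1
u_2(Q vs B,X) = 3
u_2(R vs B,X) = 2
u_2(S vs B,X) = 3
max payoff 3 at {Q,S}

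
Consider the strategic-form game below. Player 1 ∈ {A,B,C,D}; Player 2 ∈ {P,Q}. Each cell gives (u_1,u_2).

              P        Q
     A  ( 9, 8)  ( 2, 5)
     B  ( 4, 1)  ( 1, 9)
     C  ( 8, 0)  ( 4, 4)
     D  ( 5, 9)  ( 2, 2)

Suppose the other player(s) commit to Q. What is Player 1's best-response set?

argmax u_1 = {C}

u_1(A vs Q) = 2
u_1(B vs Q) = 1
u_1(C vs Q) = 4
u_1(D vs Q) = 2
max payoff 4 at {C}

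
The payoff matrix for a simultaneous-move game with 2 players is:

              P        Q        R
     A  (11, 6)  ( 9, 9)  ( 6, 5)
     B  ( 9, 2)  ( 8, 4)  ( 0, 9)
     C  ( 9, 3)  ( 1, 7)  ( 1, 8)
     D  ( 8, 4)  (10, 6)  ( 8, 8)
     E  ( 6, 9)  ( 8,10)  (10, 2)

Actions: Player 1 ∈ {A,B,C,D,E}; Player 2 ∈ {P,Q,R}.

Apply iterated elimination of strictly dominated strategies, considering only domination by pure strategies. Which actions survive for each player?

Survivors P1:{D,E} P2:{Q,R}

P1 drop B (A beats it: P:11>9 Q:9>8 R:6>0)
P1 drop C (A beats it: P:11>9 Q:9>1 R:6>1)
P2 drop P (Q beats it: A:9>6 D:6>4 E:10>9)
P1 drop A (D beats it: Q:10>9 R:8>6)
P1→{D,E} P2→{Q,R}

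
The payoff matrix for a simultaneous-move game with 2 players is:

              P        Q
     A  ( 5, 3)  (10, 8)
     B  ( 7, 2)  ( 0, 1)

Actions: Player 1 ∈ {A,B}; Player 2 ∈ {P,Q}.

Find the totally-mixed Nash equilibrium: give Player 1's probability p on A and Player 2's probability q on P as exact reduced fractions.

P1 indiff ⇒ q·5+(1-q)·10 = q·7+(1-q)·0 ⇒ q(-2) = (1-q)(-10) ⇒ q = 5/6
P2 indiff ⇒ p·3+(1-p)·2 = p·8+(1-p)·1 ⇒ p(-5) = (1-p)(-1) ⇒ p = 1/6

p=1/6, q=5/6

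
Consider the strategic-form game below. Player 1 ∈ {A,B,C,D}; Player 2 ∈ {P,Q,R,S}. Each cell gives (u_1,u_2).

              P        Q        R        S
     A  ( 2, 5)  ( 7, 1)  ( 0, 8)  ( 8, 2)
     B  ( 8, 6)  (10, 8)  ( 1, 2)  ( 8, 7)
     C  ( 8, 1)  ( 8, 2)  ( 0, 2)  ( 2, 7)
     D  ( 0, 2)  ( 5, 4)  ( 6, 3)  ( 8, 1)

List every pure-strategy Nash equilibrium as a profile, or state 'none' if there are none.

NE set: (B,Q)

(A,P): not NE [P1→C gives 8>2; P2→R gives 8>5]
(A,Q): not NE [P1→B gives 10>7; P2→R gives 8>1]
(A,R): not NE [P1→D gives 6>0]
(A,S): not NE [P2→R gives 8>2]
(B,P): not NE [P2→Q gives 8>6]
(B,Q): NE
(B,R): not NE [P1→D gives 6>1; P2→Q gives 8>2]
(B,S): not NE [P2→Q gives 8>7]
(C,P): not NE [P2→S gives 7>1]
(C,Q): not NE [P1→B gives 10>8; P2→S gives 7>2]
(C,R): not NE [P1→D gives 6>0; P2→S gives 7>2]
(C,S): not NE [P1→D gives 8>2]
(D,P): not NE [P1→C gives 8>0; P2→Q gives 4>2]
(D,Q): not NE [P1→B gives 10>5]
(D,R): not NE [P2→Q gives 4>3]
(D,S): not NE [P2→Q gives 4>1]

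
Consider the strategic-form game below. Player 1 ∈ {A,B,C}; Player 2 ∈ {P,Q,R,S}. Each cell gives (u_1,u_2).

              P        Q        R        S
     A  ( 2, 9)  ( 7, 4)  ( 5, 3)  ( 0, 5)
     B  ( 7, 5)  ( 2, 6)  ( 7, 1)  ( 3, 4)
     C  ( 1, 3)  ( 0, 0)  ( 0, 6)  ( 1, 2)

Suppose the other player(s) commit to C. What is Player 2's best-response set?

BR_2 = {R}

u_2(P vs C) = 3
u_2(Q vs C) = 0
u_2(R vs C) = 6
u_2(S vs C) = 2
max payoff 6 at {R}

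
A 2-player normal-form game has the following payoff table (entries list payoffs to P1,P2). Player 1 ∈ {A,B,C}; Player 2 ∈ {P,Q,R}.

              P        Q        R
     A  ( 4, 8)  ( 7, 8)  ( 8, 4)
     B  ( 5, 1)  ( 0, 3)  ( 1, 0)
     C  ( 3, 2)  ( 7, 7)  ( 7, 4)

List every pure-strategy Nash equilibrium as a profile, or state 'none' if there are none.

(A,P): not NE [P1→B gives 5>4]
(A,Q): NE
(A,R): not NE [P2→Q gives 8>4]
(B,P): not NE [P2→Q gives 3>1]
(B,Q): not NE [P1→C gives 7>0]
(B,R): not NE [P1→A gives 8>1; P2→Q gives 3>0]
(C,P): not NE [P1→B gives 5>3; P2→Q gives 7>2]
(C,Q): NE
(C,R): not NE [P1→A gives 8>7; P2→Q gives 7>4]

NE set: (A,Q), (C,Q)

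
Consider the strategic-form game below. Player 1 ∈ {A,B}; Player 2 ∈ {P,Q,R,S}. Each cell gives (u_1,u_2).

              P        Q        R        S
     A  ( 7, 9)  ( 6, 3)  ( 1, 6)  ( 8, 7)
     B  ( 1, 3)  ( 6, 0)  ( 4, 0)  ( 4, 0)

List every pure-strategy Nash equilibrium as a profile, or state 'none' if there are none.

(A,P): NE
(A,Q): not NE [P2→P gives 9>3]
(A,R): not NE [P1→B gives 4>1; P2→P gives 9>6]
(A,S): not NE [P2→P gives 9>7]
(B,P): not NE [P1→A gives 7>1]
(B,Q): not NE [P2→P gives 3>0]
(B,R): not NE [P2→P gives 3>0]
(B,S): not NE [P1→A gives 8>4; P2→P gives 3>0]

PSNE = {(A,P)}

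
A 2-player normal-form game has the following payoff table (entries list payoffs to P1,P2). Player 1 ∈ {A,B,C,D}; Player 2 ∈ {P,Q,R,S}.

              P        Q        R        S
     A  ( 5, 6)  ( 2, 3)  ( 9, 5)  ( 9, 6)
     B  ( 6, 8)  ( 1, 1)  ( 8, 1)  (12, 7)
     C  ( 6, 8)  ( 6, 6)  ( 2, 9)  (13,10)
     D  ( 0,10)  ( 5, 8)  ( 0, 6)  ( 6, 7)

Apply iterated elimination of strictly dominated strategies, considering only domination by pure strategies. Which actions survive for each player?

P1 drop D (C beats it: P:6>0 Q:6>5 R:2>0 S:13>6)
P2 drop Q (P beats it: A:6>3 B:8>1 C:8>6)
P2 drop R (S beats it: A:6>5 B:7>1 C:10>9)
P1 drop A (B beats it: P:6>5 S:12>9)
P1→{B,C} P2→{P,S}

Remaining: P1:{B,C} P2:{P,S}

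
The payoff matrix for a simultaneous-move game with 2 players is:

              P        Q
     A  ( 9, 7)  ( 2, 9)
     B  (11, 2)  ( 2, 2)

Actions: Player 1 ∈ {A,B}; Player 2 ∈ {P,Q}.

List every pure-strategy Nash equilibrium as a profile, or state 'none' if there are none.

PSNE = {(A,Q), (B,P), (B,Q)}

(A,P): not NE [P1→B gives 11>9; P2→Q gives 9>7]
(A,Q): NE
(B,P): NE
(B,Q): NE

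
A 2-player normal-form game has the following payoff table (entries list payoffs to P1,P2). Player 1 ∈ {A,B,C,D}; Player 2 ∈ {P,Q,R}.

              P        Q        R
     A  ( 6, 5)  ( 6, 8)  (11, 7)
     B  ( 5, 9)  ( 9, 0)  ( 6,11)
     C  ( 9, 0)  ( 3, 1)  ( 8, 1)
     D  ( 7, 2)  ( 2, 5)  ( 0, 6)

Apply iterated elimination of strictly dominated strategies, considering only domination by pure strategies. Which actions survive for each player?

IESDS → P1:{A,B} P2:{Q,R}

P1 drop D (C beats it: P:9>7 Q:3>2 R:8>0)
P2 drop P (R beats it: A:7>5 B:11>9 C:1>0)
P1 drop C (A beats it: Q:6>3 R:11>8)
P1→{A,B} P2→{Q,R}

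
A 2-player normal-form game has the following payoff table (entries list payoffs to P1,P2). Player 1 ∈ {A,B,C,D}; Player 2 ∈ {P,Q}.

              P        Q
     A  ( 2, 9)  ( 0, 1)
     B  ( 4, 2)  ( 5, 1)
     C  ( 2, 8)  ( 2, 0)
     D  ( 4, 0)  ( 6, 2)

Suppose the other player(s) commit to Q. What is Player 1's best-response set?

argmax u_1 = {D}

u_1(A vs Q) = 0
u_1(B vs Q) = 5
u_1(C vs Q) = 2
u_1(D vs Q) = 6
max payoff 6 at {D}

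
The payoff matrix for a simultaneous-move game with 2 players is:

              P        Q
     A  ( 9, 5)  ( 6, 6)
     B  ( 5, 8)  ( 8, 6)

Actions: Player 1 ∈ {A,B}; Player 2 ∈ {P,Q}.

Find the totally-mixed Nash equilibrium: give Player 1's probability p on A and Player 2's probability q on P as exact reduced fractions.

p=2/3, q=1/3

P1 indiff ⇒ q·9+(1-q)·6 = q·5+(1-q)·8 ⇒ q(4) = (1-q)(2) ⇒ q = 1/3
P2 indiff ⇒ p·5+(1-p)·8 = p·6+(1-p)·6 ⇒ p(-1) = (1-p)(-2) ⇒ p = 2/3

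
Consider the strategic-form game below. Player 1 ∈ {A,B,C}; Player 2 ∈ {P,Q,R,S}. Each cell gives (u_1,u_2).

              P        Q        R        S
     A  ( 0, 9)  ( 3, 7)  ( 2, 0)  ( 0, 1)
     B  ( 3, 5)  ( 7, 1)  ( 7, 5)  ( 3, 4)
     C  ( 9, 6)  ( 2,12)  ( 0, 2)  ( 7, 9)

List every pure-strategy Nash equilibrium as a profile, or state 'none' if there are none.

(A,P): not NE [P1→C gives 9>0]
(A,Q): not NE [P1→B gives 7>3; P2→P gives 9>7]
(A,R): not NE [P1→B gives 7>2; P2→P gives 9>0]
(A,S): not NE [P1→C gives 7>0; P2→P gives 9>1]
(B,P): not NE [P1→C gives 9>3]
(B,Q): not NE [P2→R gives 5>1]
(B,R): NE
(B,S): not NE [P1→C gives 7>3; P2→R gives 5>4]
(C,P): not NE [P2→Q gives 12>6]
(C,Q): not NE [P1→B gives 7>2]
(C,R): not NE [P1→B gives 7>0; P2→Q gives 12>2]
(C,S): not NE [P2→Q gives 12>9]

Nash profiles: (B,R)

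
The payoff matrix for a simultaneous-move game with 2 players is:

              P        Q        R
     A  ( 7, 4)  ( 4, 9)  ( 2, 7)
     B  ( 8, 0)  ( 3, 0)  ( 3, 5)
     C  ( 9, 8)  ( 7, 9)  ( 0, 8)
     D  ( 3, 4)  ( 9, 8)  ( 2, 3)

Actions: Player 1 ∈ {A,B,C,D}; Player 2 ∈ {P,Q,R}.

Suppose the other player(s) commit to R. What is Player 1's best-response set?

u_1(A vs R) = 2
u_1(B vs R) = 3
u_1(C vs R) = 0
u_1(D vs R) = 2
max payoff 3 at {B}

P1 best: {B}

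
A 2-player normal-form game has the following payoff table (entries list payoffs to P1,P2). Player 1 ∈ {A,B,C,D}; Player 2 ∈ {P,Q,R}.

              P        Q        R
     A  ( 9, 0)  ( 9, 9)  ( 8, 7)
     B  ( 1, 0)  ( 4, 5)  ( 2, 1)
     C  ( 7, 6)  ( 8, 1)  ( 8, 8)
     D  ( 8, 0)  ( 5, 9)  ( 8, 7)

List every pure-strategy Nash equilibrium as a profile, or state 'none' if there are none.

(A,P): not NE [P2→Q gives 9>0]
(A,Q): NE
(A,R): not NE [P2→Q gives 9>7]
(B,P): not NE [P1→A gives 9>1; P2→Q gives 5>0]
(B,Q): not NE [P1→A gives 9>4]
(B,R): not NE [P1→D gives 8>2; P2→Q gives 5>1]
(C,P): not NE [P1→A gives 9>7; P2→R gives 8>6]
(C,Q): not NE [P1→A gives 9>8; P2→R gives 8>1]
(C,R): NE
(D,P): not NE [P1→A gives 9>8; P2→Q gives 9>0]
(D,Q): not NE [P1→A gives 9>5]
(D,R): not NE [P2→Q gives 9>7]

PSNE = {(A,Q), (C,R)}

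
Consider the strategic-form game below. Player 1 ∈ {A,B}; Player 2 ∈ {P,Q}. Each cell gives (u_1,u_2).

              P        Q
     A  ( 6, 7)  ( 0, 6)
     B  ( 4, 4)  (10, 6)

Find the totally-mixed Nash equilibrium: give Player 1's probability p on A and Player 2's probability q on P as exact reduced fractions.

p=2/3, q=5/6

P1 indiff ⇒ q·6+(1-q)·0 = q·4+(1-q)·10 ⇒ q(2) = (1-q)(10) ⇒ q = 5/6
P2 indiff ⇒ p·7+(1-p)·4 = p·6+(1-p)·6 ⇒ p(1) = (1-p)(2) ⇒ p = 2/3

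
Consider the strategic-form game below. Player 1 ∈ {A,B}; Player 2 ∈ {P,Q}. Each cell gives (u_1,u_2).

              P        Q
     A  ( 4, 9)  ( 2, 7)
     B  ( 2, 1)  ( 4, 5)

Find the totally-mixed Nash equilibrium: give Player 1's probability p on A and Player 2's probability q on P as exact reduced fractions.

P1 mixes 2/3 on A; P2 mixes 1/2 on P

P1 indiff ⇒ q·4+(1-q)·2 = q·2+(1-q)·4 ⇒ q(2) = (1-q)(2) ⇒ q = 1/2
P2 indiff ⇒ p·9+(1-p)·1 = p·7+(1-p)·5 ⇒ p(2) = (1-p)(4) ⇒ p = 2/3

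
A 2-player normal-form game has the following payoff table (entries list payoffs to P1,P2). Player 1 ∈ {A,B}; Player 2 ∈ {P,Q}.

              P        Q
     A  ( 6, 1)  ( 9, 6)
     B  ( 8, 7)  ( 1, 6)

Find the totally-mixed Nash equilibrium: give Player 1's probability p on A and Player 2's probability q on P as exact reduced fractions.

P1 indiff ⇒ q·6+(1-q)·9 = q·8+(1-q)·1 ⇒ q(-2) = (1-q)(-8) ⇒ q = 4/5
P2 indiff ⇒ p·1+(1-p)·7 = p·6+(1-p)·6 ⇒ p(-5) = (1-p)(-1) ⇒ p = 1/6

p=1/6, q=4/5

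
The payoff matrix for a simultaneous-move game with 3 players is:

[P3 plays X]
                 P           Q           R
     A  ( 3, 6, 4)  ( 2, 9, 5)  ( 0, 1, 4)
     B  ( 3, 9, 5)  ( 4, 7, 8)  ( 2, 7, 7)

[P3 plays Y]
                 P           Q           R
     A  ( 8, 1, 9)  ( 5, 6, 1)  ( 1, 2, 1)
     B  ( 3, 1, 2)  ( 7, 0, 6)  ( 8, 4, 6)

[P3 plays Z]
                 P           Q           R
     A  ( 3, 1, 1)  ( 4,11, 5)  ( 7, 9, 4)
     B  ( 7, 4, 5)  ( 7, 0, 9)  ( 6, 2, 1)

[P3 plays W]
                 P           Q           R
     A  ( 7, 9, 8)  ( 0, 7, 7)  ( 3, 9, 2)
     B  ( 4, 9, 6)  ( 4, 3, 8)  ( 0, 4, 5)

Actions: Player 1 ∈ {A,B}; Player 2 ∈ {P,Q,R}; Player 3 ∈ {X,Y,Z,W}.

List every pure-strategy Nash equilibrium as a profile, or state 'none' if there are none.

(A,P,X): not NE [P2→Q gives 9>6; P3→Y gives 9>4]
(A,P,Y): not NE [P2→Q gives 6>1]
(A,P,Z): not NE [P1→B gives 7>3; P2→Q gives 11>1; P3→Y gives 9>1]
(A,P,W): not NE [P3→Y gives 9>8]
(A,Q,X): not NE [P1→B gives 4>2; P3→W gives 7>5]
(A,Q,Y): not NE [P1→B gives 7>5; P3→W gives 7>1]
(A,Q,Z): not NE [P1→B gives 7>4; P3→W gives 7>5]
(A,Q,W): not NE [P1→B gives 4>0; P2→R gives 9>7]
(A,R,X): not NE [P1→B gives 2>0; P2→Q gives 9>1]
(A,R,Y): not NE [P1→B gives 8>1; P2→Q gives 6>2; P3→Z gives 4>1]
(A,R,Z): not NE [P2→Q gives 11>9]
(A,R,W): not NE [P3→Z gives 4>2]
(B,P,X): not NE [P3→W gives 6>5]
(B,P,Y): not NE [P1→A gives 8>3; P2→R gives 4>1; P3→W gives 6>2]
(B,P,Z): not NE [P3→W gives 6>5]
(B,P,W): not NE [P1→A gives 7>4]
(B,Q,X): not NE [P2→P gives 9>7; P3→Z gives 9>8]
(B,Q,Y): not NE [P2→R gives 4>0; P3→Z gives 9>6]
(B,Q,Z): not NE [P2→P gives 4>0]
(B,Q,W): not NE [P2→P gives 9>3; P3→Z gives 9>8]
(B,R,X): not NE [P2→P gives 9>7]
(B,R,Y): not NE [P3→X gives 7>6]
(B,R,Z): not NE [P1→A gives 7>6; P2→P gives 4>2; P3→X gives 7>1]
(B,R,W): not NE [P1→A gives 3>0; P2→P gives 9>4; P3→X gives 7>5]

Equilibria: none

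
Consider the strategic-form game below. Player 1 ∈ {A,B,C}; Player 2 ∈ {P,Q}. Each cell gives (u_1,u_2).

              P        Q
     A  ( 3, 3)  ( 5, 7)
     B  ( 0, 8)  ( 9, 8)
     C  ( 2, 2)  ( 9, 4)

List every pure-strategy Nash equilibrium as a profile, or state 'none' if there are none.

NE set: (B,Q), (C,Q)

(A,P): not NE [P2→Q gives 7>3]
(A,Q): not NE [P1→C gives 9>5]
(B,P): not NE [P1→A gives 3>0]
(B,Q): NE
(C,P): not NE [P1→A gives 3>2; P2→Q gives 4>2]
(C,Q): NE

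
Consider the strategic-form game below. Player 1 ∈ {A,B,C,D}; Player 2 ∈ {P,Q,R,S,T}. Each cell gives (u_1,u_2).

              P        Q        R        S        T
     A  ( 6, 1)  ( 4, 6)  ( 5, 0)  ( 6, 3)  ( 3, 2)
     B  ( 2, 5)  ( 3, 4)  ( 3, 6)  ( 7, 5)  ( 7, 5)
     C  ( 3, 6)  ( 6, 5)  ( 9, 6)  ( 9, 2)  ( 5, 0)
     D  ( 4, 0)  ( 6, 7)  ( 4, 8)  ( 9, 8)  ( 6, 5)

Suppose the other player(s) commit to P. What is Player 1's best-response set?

u_1(A vs P) = 6
u_1(B vs P) = 2
u_1(C vs P) = 3
u_1(D vs P) = 4
max payoff 6 at {A}

argmax u_1 = {A}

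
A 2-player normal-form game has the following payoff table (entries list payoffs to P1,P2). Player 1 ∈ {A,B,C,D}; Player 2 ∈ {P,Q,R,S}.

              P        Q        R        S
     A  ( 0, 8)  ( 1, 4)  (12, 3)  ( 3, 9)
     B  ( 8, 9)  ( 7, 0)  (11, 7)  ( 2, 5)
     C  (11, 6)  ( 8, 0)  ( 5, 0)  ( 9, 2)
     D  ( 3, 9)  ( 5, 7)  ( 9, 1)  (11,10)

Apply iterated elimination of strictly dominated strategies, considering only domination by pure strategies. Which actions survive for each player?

P2 drop Q (P beats it: A:8>4 B:9>0 C:6>0 D:9>7)
P2 drop R (P beats it: A:8>3 B:9>7 C:6>0 D:9>1)
P1 drop A (C beats it: P:11>0 S:9>3)
P1 drop B (C beats it: P:11>8 S:9>2)
P1→{C,D} P2→{P,S}

Survivors P1:{C,D} P2:{P,S}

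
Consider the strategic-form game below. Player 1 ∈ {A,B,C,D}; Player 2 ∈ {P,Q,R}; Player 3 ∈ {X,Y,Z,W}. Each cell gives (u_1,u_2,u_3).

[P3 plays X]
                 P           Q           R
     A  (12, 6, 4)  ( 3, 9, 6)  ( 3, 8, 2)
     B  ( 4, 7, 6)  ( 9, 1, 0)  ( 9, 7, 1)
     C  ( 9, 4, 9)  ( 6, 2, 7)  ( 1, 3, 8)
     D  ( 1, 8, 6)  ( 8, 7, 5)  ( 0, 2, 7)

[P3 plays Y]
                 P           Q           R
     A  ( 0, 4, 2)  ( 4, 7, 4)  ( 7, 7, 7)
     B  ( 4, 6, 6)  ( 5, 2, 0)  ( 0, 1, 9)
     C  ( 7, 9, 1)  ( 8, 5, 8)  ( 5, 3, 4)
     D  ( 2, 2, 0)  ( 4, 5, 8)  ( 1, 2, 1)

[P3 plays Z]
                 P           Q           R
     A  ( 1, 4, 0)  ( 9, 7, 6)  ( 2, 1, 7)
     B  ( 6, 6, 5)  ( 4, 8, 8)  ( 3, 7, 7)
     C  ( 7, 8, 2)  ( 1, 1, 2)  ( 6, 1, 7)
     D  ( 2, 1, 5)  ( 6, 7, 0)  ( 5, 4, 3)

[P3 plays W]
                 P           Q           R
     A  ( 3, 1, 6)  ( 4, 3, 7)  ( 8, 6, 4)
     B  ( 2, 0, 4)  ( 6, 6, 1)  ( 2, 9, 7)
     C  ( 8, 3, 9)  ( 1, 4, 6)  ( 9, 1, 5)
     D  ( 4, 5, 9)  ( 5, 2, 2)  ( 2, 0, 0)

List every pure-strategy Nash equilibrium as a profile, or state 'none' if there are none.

(A,P,X): not NE [P2→Q gives 9>6; P3→W gives 6>4]
(A,P,Y): not NE [P1→C gives 7>0; P2→R gives 7>4; P3→W gives 6>2]
(A,P,Z): not NE [P1→C gives 7>1; P2→Q gives 7>4; P3→W gives 6>0]
(A,P,W): not NE [P1→C gives 8>3; P2→R gives 6>1]
(A,Q,X): not NE [P1→B gives 9>3; P3→W gives 7>6]
(A,Q,Y): not NE [P1→C gives 8>4; P3→W gives 7>4]
(A,Q,Z): not NE [P3→W gives 7>6]
(A,Q,W): not NE [P1→B gives 6>4; P2→R gives 6>3]
(A,R,X): not NE [P1→B gives 9>3; P2→Q gives 9>8; P3→Z gives 7>2]
(A,R,Y): NE
(A,R,Z): not NE [P1→C gives 6>2; P2→Q gives 7>1]
(A,R,W): not NE [P1→C gives 9>8; P3→Z gives 7>4]
(B,P,X): not NE [P1→A gives 12>4]
(B,P,Y): not NE [P1→C gives 7>4]
(B,P,Z): not NE [P1→C gives 7>6; P2→Q gives 8>6; P3→Y gives 6>5]
(B,P,W): not NE [P1→C gives 8>2; P2→R gives 9>0; P3→Y gives 6>4]
(B,Q,X): not NE [P2→R gives 7>1; P3→Z gives 8>0]
(B,Q,Y): not NE [P1→C gives 8>5; P2→P gives 6>2; P3→Z gives 8>0]
(B,Q,Z): not NE [P1→A gives 9>4]
(B,Q,W): not NE [P2→R gives 9>6; P3→Z gives 8>1]
(B,R,X): not NE [P3→Y gives 9>1]
(B,R,Y): not NE [P1→A gives 7>0; P2→P gives 6>1]
(B,R,Z): not NE [P1→C gives 6>3; P2→Q gives 8>7; P3→Y gives 9>7]
(B,R,W): not NE [P1→C gives 9>2; P3→Y gives 9>7]
(C,P,X): not NE [P1→A gives 12>9]
(C,P,Y): not NE [P3→W gives 9>1]
(C,P,Z): not NE [P3→W gives 9>2]
(C,P,W): not NE [P2→Q gives 4>3]
(C,Q,X): not NE [P1→B gives 9>6; P2→P gives 4>2; P3→Y gives 8>7]
(C,Q,Y): not NE [P2→P gives 9>5]
(C,Q,Z): not NE [P1→A gives 9>1; P2→P gives 8>1; P3→Y gives 8>2]
(C,Q,W): not NE [P1→B gives 6>1; P3→Y gives 8>6]
(C,R,X): not NE [P1→B gives 9>1; P2→P gives 4>3]
(C,R,Y): not NE [P1→A gives 7>5; P2→P gives 9>3; P3→X gives 8>4]
(C,R,Z): not NE [P2→P gives 8>1; P3→X gives 8>7]
(C,R,W): not NE [P2→Q gives 4>1; P3→X gives 8>5]
(D,P,X): not NE [P1→A gives 12>1; P3→W gives 9>6]
(D,P,Y): not NE [P1→C gives 7>2; P2→Q gives 5>2; P3→W gives 9>0]
(D,P,Z): not NE [P1→C gives 7>2; P2→Q gives 7>1; P3→W gives 9>5]
(D,P,W): not NE [P1→C gives 8>4]
(D,Q,X): not NE [P1→B gives 9>8; P2→P gives 8>7; P3→Y gives 8>5]
(D,Q,Y): not NE [P1→C gives 8>4]
(D,Q,Z): not NE [P1→A gives 9>6; P3→Y gives 8>0]
(D,Q,W): not NE [P1→B gives 6>5; P2→P gives 5>2; P3→Y gives 8>2]
(D,R,X): not NE [P1→B gives 9>0; P2→P gives 8>2]
(D,R,Y): not NE [P1→A gives 7>1; P2→Q gives 5>2; P3→X gives 7>1]
(D,R,Z): not NE [P1→C gives 6>5; P2→Q gives 7>4; P3→X gives 7>3]
(D,R,W): not NE [P1→C gives 9>2; P2→P gives 5>0; P3→X gives 7>0]

PSNE = {(A,R,Y)}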